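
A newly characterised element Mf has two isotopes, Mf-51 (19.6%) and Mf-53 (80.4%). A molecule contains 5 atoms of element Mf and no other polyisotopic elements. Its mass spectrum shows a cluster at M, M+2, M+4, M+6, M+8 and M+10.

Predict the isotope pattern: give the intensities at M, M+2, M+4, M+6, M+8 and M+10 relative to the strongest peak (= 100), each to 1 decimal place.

0.1 : 1.4 : 11.9 : 48.8 : 100.0 : 82.0

The 5 Mf atoms are independent, so intensities follow the terms of (0.196 + 0.804)^5.
P(M) = 0.196^5 = 0.000289
P(M+2) = 5 × 0.196^4 × 0.804^1 = 0.005933
P(M+4) = 10 × 0.196^3 × 0.804^2 = 0.048672
P(M+6) = 10 × 0.196^2 × 0.804^3 = 0.199655
P(M+8) = 5 × 0.196^1 × 0.804^4 = 0.409497
P(M+10) = 0.804^5 = 0.335954
The M+8 peak is largest (0.409497); scaling to 100 gives 0.1 : 1.4 : 11.9 : 48.8 : 100.0 : 82.0.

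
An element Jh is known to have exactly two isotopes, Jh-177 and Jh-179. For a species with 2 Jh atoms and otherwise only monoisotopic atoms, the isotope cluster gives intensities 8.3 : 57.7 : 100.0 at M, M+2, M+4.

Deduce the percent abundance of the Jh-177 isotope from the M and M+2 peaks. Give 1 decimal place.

Write p for the Jh-177 fraction. I(M+2)/I(M) = [C(2,1)·p^1·(1−p)] / p^2 = 2·(1−p)/p = 57.7/8.3 = 6.9518
(1−p)/p = 6.9518/2 = 3.4759  ⇒  p = 1/(1 + 3.4759) = 0.2234
Jh-177: 22.3%, Jh-179: 77.7%.

22.3%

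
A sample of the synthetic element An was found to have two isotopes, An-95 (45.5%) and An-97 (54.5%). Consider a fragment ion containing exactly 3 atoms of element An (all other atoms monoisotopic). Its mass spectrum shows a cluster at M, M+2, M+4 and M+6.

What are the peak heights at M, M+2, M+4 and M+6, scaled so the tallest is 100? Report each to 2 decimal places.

The 3 An atoms are independent, so intensities follow the terms of (0.455 + 0.545)^3.
P(M) = 0.455^3 = 0.094196
P(M+2) = 3 × 0.455^2 × 0.545^1 = 0.338486
P(M+4) = 3 × 0.455^1 × 0.545^2 = 0.405439
P(M+6) = 0.545^3 = 0.161879
The M+4 peak is largest (0.405439); scaling to 100 gives 23.23 : 83.49 : 100.00 : 39.93.

23.23 : 83.49 : 100.00 : 39.93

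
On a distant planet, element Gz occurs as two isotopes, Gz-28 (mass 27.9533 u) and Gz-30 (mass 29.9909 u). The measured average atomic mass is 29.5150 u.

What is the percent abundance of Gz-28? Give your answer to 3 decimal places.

23.356%

With x = fraction of Gz-28 (so Gz-30 is 1 − x):
27.9533·x + 29.9909·(1 − x) = 29.5150
(27.9533 − 29.9909)·x = 29.5150 − 29.9909
x = -0.4759 / -2.0376 = 0.23356 → 23.356% Gz-28, 76.644% Gz-30.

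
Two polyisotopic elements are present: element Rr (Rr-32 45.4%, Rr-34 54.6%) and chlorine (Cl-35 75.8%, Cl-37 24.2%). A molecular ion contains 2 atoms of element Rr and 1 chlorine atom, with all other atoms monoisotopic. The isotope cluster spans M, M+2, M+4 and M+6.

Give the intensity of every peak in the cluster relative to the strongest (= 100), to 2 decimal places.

Element Rr pattern (n=2): 0.206116 : 0.495768 : 0.298116
Chlorine pattern (n=1): 0.7580 : 0.2420
Convolve the two distributions (both contribute in 2-u steps):
  M: 0.206116×0.7580 = 0.156236
  M+2: 0.206116×0.2420 + 0.495768×0.7580 = 0.425672
  M+4: 0.495768×0.2420 + 0.298116×0.7580 = 0.345948
  M+6: 0.298116×0.2420 = 0.072144
Scale to base peak (0.425672) = 100: 36.70 : 100.00 : 81.27 : 16.95

36.70 : 100.00 : 81.27 : 16.95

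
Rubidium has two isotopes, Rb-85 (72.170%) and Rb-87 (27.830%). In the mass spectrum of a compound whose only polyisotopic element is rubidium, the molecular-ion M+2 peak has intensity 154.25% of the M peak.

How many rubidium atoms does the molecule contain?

With n Rb atoms, P(M+2)/P(M) = C(n,1)·p^(n−1)q / p^n = n·q/p = n · 0.27830/0.72170.
n = 1.5425 × 0.72170/0.27830 = 4.00 ≈ 4

4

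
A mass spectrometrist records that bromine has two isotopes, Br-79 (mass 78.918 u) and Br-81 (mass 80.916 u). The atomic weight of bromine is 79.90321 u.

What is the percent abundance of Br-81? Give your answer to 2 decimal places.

49.31%

Writing the weighted mean with unknown fraction x of Br-79:
78.918·x + 80.916·(1 − x) = 79.90321
(78.918 − 80.916)·x = 79.90321 − 80.916
x = -1.01279 / -1.998 = 0.50690 → 50.69% Br-79, 49.31% Br-81.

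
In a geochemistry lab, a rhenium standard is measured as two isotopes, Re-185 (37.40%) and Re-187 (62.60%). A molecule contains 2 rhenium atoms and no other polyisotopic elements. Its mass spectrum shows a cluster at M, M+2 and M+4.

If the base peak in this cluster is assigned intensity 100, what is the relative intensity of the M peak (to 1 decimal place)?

Binomial terms of (0.3740 + 0.6260)^2: M 0.1399, M+2 0.4682, M+4 0.3919 → M+2 is the base peak.
P(M+2) = C(2,1) × 0.3740^1 × 0.6260^1 = 2 × 0.3740 × 0.6260 = 0.468248 (base)
P(M) = C(2,0) × 0.3740^2 × 0.6260^0 = 1 × 0.139876 × 1.0000 = 0.139876
Relative intensity = 0.139876 / 0.468248 × 100 = 29.9

29.9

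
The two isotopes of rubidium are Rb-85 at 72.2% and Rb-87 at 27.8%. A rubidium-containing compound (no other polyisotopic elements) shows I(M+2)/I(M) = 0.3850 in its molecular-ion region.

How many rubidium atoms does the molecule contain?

With n Rb atoms, P(M+2)/P(M) = C(n,1)·p^(n−1)q / p^n = n·q/p = n · 0.278/0.722.
n = 0.3850 × 0.722/0.278 = 1.00 ≈ 1

1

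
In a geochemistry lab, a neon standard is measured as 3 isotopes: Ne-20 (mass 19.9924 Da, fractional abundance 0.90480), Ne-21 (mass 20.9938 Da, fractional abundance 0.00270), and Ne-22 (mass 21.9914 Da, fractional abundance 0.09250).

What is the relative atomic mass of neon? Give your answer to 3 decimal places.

The abundance-weighted mean is 0.90480 × 19.9924 + 0.00270 × 20.9938 + 0.09250 × 21.9914
= 18.08912 + 0.05668 + 2.03420 = 20.18000 Da

20.180 Da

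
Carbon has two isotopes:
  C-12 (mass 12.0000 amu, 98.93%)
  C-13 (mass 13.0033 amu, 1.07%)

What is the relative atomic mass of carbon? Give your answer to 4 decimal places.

12.0107 amu

The abundance-weighted mean is 0.9893 × 12.0000 + 0.0107 × 13.0033
= 11.87160 + 0.13914 = 12.01074 amu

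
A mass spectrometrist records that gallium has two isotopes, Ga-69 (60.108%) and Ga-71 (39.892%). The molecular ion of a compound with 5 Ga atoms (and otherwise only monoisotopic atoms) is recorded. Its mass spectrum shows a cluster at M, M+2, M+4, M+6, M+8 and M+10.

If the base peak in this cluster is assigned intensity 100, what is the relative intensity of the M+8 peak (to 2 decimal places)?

Term probabilities: M 0.0785, M+2 0.2604, M+4 0.3456, M+6 0.2294, M+8 0.0761, M+10 0.0101. Base peak = M+4.
P(M+4) = C(5,2) × 0.60108^3 × 0.39892^2 = 10 × 0.2171685 × 0.15913717 = 0.345596 (base)
P(M+8) = C(5,4) × 0.60108^1 × 0.39892^4 = 5 × 0.60108 × 0.02532464 = 0.076111
Relative intensity = 0.076111 / 0.345596 × 100 = 22.02

22.02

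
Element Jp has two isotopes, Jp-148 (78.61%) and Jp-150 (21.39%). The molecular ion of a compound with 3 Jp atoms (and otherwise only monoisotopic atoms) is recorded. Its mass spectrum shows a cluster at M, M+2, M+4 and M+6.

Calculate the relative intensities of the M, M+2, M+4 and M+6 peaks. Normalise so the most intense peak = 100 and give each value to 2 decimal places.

Each Jp atom is independently Jp-148 (p = 0.7861) or Jp-150 (q = 0.2139); the cluster is the binomial expansion (p + q)^3.
P(M) = 0.7861^3 = 0.485773
P(M+2) = 3 × 0.7861^2 × 0.2139^1 = 0.396541
P(M+4) = 3 × 0.7861^1 × 0.2139^2 = 0.107900
P(M+6) = 0.2139^3 = 0.009787
The M peak is largest (0.485773); scaling to 100 gives 100.00 : 81.63 : 22.21 : 2.01.

100.00 : 81.63 : 22.21 : 2.01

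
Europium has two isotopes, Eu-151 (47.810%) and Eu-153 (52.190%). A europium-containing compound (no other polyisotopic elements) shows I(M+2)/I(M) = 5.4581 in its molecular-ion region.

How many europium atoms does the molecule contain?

The M+2/M ratio from n Eu atoms is n · q/p = n · 0.52190/0.47810.
n = 5.4581 × 0.47810/0.52190 = 5.00 ≈ 5

5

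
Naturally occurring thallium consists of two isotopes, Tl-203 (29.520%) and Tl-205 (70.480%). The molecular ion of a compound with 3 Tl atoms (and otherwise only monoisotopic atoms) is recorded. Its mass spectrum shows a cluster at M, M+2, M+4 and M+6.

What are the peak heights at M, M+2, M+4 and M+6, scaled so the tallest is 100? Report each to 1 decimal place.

The 3 Tl atoms are independent, so intensities follow the terms of (0.29520 + 0.70480)^3.
P(M) = 0.29520^3 = 0.025725
P(M+2) = 3 × 0.29520^2 × 0.70480^1 = 0.184255
P(M+4) = 3 × 0.29520^1 × 0.70480^2 = 0.439916
P(M+6) = 0.70480^3 = 0.350104
The M+4 peak is largest (0.439916); scaling to 100 gives 5.8 : 41.9 : 100.0 : 79.6.

5.8 : 41.9 : 100.0 : 79.6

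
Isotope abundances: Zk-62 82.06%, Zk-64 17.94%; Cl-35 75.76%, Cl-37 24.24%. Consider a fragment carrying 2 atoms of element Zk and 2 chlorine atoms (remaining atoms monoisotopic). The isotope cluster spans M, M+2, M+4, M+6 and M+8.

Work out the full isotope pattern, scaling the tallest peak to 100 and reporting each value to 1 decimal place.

Element Zk pattern (n=2): 0.67338436 : 0.29443128 : 0.03218436
Chlorine pattern (n=2): 0.57395776 : 0.36728448 : 0.05875776
Convolve the two distributions (both contribute in 2-u steps):
  M: 0.67338436×0.57395776 = 0.386494
  M+2: 0.67338436×0.36728448 + 0.29443128×0.57395776 = 0.416315
  M+4: 0.67338436×0.05875776 + 0.29443128×0.36728448 + 0.03218436×0.57395776 = 0.166179
  M+6: 0.29443128×0.05875776 + 0.03218436×0.36728448 = 0.029121
  M+8: 0.03218436×0.05875776 = 0.001891
Scale to base peak (0.416315) = 100: 92.8 : 100.0 : 39.9 : 7.0 : 0.5

92.8 : 100.0 : 39.9 : 7.0 : 0.5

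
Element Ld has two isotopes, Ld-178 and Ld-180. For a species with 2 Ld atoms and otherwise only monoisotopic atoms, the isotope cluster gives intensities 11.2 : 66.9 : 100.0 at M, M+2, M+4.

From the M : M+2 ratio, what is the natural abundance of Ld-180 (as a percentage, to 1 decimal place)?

Write p for the Ld-178 fraction. I(M+2)/I(M) = [C(2,1)·p^1·(1−p)] / p^2 = 2·(1−p)/p = 66.9/11.2 = 5.9732
(1−p)/p = 5.9732/2 = 2.9866  ⇒  p = 1/(1 + 2.9866) = 0.2508
Ld-178: 25.1%, Ld-180: 74.9%.

74.9%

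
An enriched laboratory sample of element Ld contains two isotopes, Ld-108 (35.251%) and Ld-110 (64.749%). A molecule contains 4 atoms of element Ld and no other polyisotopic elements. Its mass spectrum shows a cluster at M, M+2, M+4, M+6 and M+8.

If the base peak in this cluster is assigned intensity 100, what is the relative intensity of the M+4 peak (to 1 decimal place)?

81.7

Binomial terms of (0.35251 + 0.64749)^4: M 0.0154, M+2 0.1135, M+4 0.3126, M+6 0.3828, M+8 0.1758 → M+6 is the base peak.
P(M+6) = C(4,3) × 0.35251^1 × 0.64749^3 = 4 × 0.35251 × 0.27145584 = 0.382764 (base)
P(M+4) = C(4,2) × 0.35251^2 × 0.64749^2 = 6 × 0.1242633 × 0.4192433 = 0.312579
Relative intensity = 0.312579 / 0.382764 × 100 = 81.7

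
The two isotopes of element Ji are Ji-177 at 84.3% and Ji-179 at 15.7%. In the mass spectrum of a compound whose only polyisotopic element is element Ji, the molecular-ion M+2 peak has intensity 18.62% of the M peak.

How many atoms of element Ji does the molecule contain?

1

For n independent Ji atoms, I(M+2)/I(M) = n · (abundance Ji-179) / (abundance Ji-177) = n · 0.157/0.843.
n = 0.1862 × 0.843/0.157 = 1.00 ≈ 1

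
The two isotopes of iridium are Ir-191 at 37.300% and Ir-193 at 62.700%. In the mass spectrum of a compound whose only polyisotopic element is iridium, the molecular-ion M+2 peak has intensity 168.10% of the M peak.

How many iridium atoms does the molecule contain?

The M+2/M ratio from n Ir atoms is n · q/p = n · 0.62700/0.37300.
n = 1.6810 × 0.37300/0.62700 = 1.00 ≈ 1

1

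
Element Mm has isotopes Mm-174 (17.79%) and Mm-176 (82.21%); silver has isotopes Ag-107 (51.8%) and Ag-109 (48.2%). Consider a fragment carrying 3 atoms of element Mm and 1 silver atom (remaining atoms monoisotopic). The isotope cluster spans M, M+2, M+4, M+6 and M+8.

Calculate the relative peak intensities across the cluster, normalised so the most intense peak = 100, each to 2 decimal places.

0.63 : 9.35 : 48.62 : 100.00 : 58.01

Element Mm pattern (n=3): 0.00563025 : 0.07805447 : 0.3607003 : 0.55561498
Silver pattern (n=1): 0.5180 : 0.4820
Convolve the two distributions (both contribute in 2-u steps):
  M: 0.00563025×0.5180 = 0.002916
  M+2: 0.00563025×0.4820 + 0.07805447×0.5180 = 0.043146
  M+4: 0.07805447×0.4820 + 0.3607003×0.5180 = 0.224465
  M+6: 0.3607003×0.4820 + 0.55561498×0.5180 = 0.461666
  M+8: 0.55561498×0.4820 = 0.267806
Scale to base peak (0.461666) = 100: 0.63 : 9.35 : 48.62 : 100.00 : 58.01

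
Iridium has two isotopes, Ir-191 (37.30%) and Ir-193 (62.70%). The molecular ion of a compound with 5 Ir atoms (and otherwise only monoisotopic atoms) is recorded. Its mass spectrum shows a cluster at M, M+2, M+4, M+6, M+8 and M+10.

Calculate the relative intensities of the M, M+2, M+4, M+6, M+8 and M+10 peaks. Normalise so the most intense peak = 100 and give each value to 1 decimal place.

2.1 : 17.7 : 59.5 : 100.0 : 84.0 : 28.3

The 5 Ir atoms are independent, so intensities follow the terms of (0.3730 + 0.6270)^5.
P(M) = 0.3730^5 = 0.007220
P(M+2) = 5 × 0.3730^4 × 0.6270^1 = 0.060684
P(M+4) = 10 × 0.3730^3 × 0.6270^2 = 0.204015
P(M+6) = 10 × 0.3730^2 × 0.6270^3 = 0.342942
P(M+8) = 5 × 0.3730^1 × 0.6270^4 = 0.288237
P(M+10) = 0.6270^5 = 0.096903
The M+6 peak is largest (0.342942); scaling to 100 gives 2.1 : 17.7 : 59.5 : 100.0 : 84.0 : 28.3.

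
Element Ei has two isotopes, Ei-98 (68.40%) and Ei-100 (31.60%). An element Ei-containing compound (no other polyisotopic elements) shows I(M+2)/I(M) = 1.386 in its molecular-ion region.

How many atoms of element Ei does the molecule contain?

3

For n independent Ei atoms, I(M+2)/I(M) = n · (abundance Ei-100) / (abundance Ei-98) = n · 0.3160/0.6840.
n = 1.386 × 0.6840/0.3160 = 3.00 ≈ 3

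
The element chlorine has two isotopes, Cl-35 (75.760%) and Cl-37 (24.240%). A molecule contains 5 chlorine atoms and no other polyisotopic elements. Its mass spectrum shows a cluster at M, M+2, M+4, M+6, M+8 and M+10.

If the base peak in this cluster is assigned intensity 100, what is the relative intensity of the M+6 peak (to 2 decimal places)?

Binomial terms of (0.75760 + 0.24240)^5: M 0.2496, M+2 0.3993, M+4 0.2555, M+6 0.0817, M+8 0.0131, M+10 0.0008 → M+2 is the base peak.
P(M+2) = C(5,1) × 0.75760^4 × 0.24240^1 = 5 × 0.32942751 × 0.2424 = 0.399266 (base)
P(M+6) = C(5,3) × 0.75760^2 × 0.24240^3 = 10 × 0.57395776 × 0.01424288 = 0.081748
Relative intensity = 0.081748 / 0.399266 × 100 = 20.47

20.47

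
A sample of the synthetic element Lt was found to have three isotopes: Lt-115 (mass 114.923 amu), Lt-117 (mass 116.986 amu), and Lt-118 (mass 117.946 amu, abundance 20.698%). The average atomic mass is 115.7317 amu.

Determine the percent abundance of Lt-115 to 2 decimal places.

70.43%

The remaining 79.302% is split between Lt-115 (fraction x) and Lt-117 (fraction 0.79302 − x).
Substituting: 114.923x + 116.986(0.79302 − x) = 91.31923692
(114.923 − 116.986)x = -1.4530008  ⇒  x = 0.70431, y = 0.08871
Lt-115: 70.43%, Lt-117: 8.87%.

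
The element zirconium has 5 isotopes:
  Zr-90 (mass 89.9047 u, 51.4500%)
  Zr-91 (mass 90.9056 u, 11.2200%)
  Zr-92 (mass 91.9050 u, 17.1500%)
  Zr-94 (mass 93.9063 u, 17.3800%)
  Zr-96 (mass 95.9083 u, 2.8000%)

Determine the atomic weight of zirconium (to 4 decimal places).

91.2236 u

Ar = Σ fᵢ·mᵢ = 0.514500 × 89.9047 + 0.112200 × 90.9056 + 0.171500 × 91.9050 + 0.173800 × 93.9063 + 0.028000 × 95.9083
= 46.25597 + 10.19961 + 15.76171 + 16.32091 + 2.68543 = 91.22363 u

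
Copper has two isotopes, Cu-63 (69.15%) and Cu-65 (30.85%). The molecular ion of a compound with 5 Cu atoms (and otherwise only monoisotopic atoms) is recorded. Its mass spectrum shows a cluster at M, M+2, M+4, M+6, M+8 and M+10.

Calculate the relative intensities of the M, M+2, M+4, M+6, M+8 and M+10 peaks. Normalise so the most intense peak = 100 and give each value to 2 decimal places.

Each Cu atom is independently Cu-63 (p = 0.6915) or Cu-65 (q = 0.3085); the cluster is the binomial expansion (p + q)^5.
P(M) = 0.6915^5 = 0.158111
P(M+2) = 5 × 0.6915^4 × 0.3085^1 = 0.352691
P(M+4) = 10 × 0.6915^3 × 0.3085^2 = 0.314693
P(M+6) = 10 × 0.6915^2 × 0.3085^3 = 0.140394
P(M+8) = 5 × 0.6915^1 × 0.3085^4 = 0.031317
P(M+10) = 0.3085^5 = 0.002794
The M+2 peak is largest (0.352691); scaling to 100 gives 44.83 : 100.00 : 89.23 : 39.81 : 8.88 : 0.79.

44.83 : 100.00 : 89.23 : 39.81 : 8.88 : 0.79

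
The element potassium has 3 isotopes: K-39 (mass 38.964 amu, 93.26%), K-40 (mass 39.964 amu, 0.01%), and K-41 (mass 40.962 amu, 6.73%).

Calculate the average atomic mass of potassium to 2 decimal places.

Ar = Σ fᵢ·mᵢ = 0.9326 × 38.964 + 0.0001 × 39.964 + 0.0673 × 40.962
= 36.3378 + 0.0040 + 2.7567 = 39.0985 amu

39.10 amu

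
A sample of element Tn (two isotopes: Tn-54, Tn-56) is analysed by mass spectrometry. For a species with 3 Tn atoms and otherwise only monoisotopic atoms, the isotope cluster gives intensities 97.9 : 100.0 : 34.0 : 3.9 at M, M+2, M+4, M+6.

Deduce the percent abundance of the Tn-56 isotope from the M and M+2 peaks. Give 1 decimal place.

If p is the fraction of Tn that is Tn-54, then I(M+2)/I(M) = [C(3,1)·p^2·(1−p)] / p^3 = 3·(1−p)/p = 100.0/97.9 = 1.0215
(1−p)/p = 1.0215/3 = 0.3405  ⇒  p = 1/(1 + 0.3405) = 0.7460
Tn-54: 74.6%, Tn-56: 25.4%.

25.4%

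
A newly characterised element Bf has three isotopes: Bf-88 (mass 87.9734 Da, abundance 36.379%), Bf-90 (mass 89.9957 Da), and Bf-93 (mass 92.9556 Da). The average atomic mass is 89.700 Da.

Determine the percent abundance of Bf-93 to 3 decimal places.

14.865%

Let x and y be the fractions of Bf-90 and Bf-93. Then x + y = 1 − 0.36379 = 0.63621 and 89.9957x + 92.9556y = 89.700 − 0.36379×87.9734 = 57.696156814.
Substituting: 89.9957x + 92.9556(0.63621 − x) = 57.696156814
(89.9957 − 92.9556)x = -1.443125462  ⇒  x = 0.48756, y = 0.14865
Bf-90: 48.756%, Bf-93: 14.865%.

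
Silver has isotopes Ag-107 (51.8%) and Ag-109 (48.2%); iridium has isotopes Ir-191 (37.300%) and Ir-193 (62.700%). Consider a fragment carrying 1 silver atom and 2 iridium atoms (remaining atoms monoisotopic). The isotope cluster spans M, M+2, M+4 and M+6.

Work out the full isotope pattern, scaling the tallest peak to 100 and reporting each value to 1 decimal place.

Silver pattern (n=1): 0.5180 : 0.4820
Iridium pattern (n=2): 0.139129 : 0.467742 : 0.393129
Convolve the two distributions (both contribute in 2-u steps):
  M: 0.5180×0.139129 = 0.072069
  M+2: 0.5180×0.467742 + 0.4820×0.139129 = 0.309351
  M+4: 0.5180×0.393129 + 0.4820×0.467742 = 0.429092
  M+6: 0.4820×0.393129 = 0.189488
Scale to base peak (0.429092) = 100: 16.8 : 72.1 : 100.0 : 44.2

16.8 : 72.1 : 100.0 : 44.2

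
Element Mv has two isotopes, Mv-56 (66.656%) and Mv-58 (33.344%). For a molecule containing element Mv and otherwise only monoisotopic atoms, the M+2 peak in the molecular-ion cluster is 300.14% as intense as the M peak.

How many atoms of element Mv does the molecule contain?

6

For n independent Mv atoms, I(M+2)/I(M) = n · (abundance Mv-58) / (abundance Mv-56) = n · 0.33344/0.66656.
n = 3.0014 × 0.66656/0.33344 = 6.00 ≈ 6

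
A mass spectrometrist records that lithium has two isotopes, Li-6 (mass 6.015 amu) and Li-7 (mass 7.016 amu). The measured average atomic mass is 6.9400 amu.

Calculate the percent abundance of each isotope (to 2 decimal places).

Writing the weighted mean with unknown fraction x of Li-6:
6.015·x + 7.016·(1 − x) = 6.9400
(6.015 − 7.016)·x = 6.9400 − 7.016
x = -0.0760 / -1.001 = 0.07592 → 7.59% Li-6, 92.41% Li-7.

Li-6: 7.59%, Li-7: 92.41%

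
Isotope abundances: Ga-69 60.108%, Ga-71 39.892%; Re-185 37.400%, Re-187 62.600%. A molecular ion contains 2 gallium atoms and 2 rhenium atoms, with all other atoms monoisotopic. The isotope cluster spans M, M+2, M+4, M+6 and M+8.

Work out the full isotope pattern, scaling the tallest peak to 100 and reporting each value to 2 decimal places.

13.01 : 60.83 : 100.00 : 67.57 : 16.06

Gallium pattern (n=2): 0.36129717 : 0.47956567 : 0.15913717
Rhenium pattern (n=2): 0.139876 : 0.468248 : 0.391876
Convolve the two distributions (both contribute in 2-u steps):
  M: 0.36129717×0.139876 = 0.050537
  M+2: 0.36129717×0.468248 + 0.47956567×0.139876 = 0.236256
  M+4: 0.36129717×0.391876 + 0.47956567×0.468248 + 0.15913717×0.139876 = 0.388399
  M+6: 0.47956567×0.391876 + 0.15913717×0.468248 = 0.262446
  M+8: 0.15913717×0.391876 = 0.062362
Scale to base peak (0.388399) = 100: 13.01 : 60.83 : 100.00 : 67.57 : 16.06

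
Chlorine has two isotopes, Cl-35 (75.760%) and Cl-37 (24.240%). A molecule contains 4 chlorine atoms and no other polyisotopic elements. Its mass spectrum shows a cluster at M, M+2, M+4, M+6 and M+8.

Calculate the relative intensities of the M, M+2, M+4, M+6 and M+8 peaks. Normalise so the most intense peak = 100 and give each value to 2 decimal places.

78.14 : 100.00 : 47.99 : 10.24 : 0.82

The 4 Cl atoms are independent, so intensities follow the terms of (0.75760 + 0.24240)^4.
P(M) = 0.75760^4 = 0.329428
P(M+2) = 4 × 0.75760^3 × 0.24240^1 = 0.421612
P(M+4) = 6 × 0.75760^2 × 0.24240^2 = 0.202347
P(M+6) = 4 × 0.75760^1 × 0.24240^3 = 0.043162
P(M+8) = 0.24240^4 = 0.003452
The M+2 peak is largest (0.421612); scaling to 100 gives 78.14 : 100.00 : 47.99 : 10.24 : 0.82.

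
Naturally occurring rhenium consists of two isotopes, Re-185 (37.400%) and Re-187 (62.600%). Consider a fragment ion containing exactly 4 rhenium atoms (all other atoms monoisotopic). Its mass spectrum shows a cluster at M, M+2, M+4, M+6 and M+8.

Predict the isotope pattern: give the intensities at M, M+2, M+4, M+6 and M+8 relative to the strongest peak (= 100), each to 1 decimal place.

5.3 : 35.7 : 89.6 : 100.0 : 41.8

The 4 Re atoms are independent, so intensities follow the terms of (0.37400 + 0.62600)^4.
P(M) = 0.37400^4 = 0.019565
P(M+2) = 4 × 0.37400^3 × 0.62600^1 = 0.130993
P(M+4) = 6 × 0.37400^2 × 0.62600^2 = 0.328884
P(M+6) = 4 × 0.37400^1 × 0.62600^3 = 0.366990
P(M+8) = 0.62600^4 = 0.153567
The M+6 peak is largest (0.366990); scaling to 100 gives 5.3 : 35.7 : 89.6 : 100.0 : 41.8.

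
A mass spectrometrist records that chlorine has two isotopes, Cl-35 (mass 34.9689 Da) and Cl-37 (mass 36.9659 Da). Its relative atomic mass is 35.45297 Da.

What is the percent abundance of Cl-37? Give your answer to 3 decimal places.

24.240%

Writing the weighted mean with unknown fraction x of Cl-35:
34.9689·x + 36.9659·(1 − x) = 35.45297
(34.9689 − 36.9659)·x = 35.45297 − 36.9659
x = -1.51293 / -1.9970 = 0.75760 → 75.760% Cl-35, 24.240% Cl-37.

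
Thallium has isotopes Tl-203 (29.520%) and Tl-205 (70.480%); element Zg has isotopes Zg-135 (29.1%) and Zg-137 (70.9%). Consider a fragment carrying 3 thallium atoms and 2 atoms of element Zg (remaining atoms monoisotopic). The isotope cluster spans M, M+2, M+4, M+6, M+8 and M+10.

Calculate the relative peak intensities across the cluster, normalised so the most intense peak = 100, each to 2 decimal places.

0.60 : 7.17 : 34.52 : 83.09 : 100.00 : 48.14

Thallium pattern (n=3): 0.02572463 : 0.18425524 : 0.43991564 : 0.35010449
Element Zg pattern (n=2): 0.084681 : 0.412638 : 0.502681
Convolve the two distributions (both contribute in 2-u steps):
  M: 0.02572463×0.084681 = 0.002178
  M+2: 0.02572463×0.412638 + 0.18425524×0.084681 = 0.026218
  M+4: 0.02572463×0.502681 + 0.18425524×0.412638 + 0.43991564×0.084681 = 0.126214
  M+6: 0.18425524×0.502681 + 0.43991564×0.412638 + 0.35010449×0.084681 = 0.303795
  M+8: 0.43991564×0.502681 + 0.35010449×0.412638 = 0.365604
  M+10: 0.35010449×0.502681 = 0.175991
Scale to base peak (0.365604) = 100: 0.60 : 7.17 : 34.52 : 83.09 : 100.00 : 48.14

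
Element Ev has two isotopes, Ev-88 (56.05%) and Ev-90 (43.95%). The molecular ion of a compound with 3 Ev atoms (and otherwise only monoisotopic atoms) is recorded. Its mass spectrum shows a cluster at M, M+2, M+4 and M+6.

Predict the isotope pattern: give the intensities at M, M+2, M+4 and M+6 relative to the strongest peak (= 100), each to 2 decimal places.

Expanding (0.5605 + 0.4395)^3:
P(M) = 0.5605^3 = 0.176087
P(M+2) = 3 × 0.5605^2 × 0.4395^1 = 0.414220
P(M+4) = 3 × 0.5605^1 × 0.4395^2 = 0.324799
P(M+6) = 0.4395^3 = 0.084894
The M+2 peak is largest (0.414220); scaling to 100 gives 42.51 : 100.00 : 78.41 : 20.49.

42.51 : 100.00 : 78.41 : 20.49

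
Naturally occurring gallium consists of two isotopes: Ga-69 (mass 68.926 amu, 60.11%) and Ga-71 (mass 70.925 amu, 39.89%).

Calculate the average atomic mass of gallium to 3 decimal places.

69.723 amu

Weight each isotope mass by its fractional abundance: 0.6011 × 68.926 + 0.3989 × 70.925
= 41.4314 + 28.2920 = 69.7234 amu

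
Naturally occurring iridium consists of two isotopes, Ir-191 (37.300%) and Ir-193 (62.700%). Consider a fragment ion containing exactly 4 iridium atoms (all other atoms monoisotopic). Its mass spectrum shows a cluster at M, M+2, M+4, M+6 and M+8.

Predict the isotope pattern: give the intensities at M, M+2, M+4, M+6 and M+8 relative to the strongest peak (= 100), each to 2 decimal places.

The 4 Ir atoms are independent, so intensities follow the terms of (0.37300 + 0.62700)^4.
P(M) = 0.37300^4 = 0.019357
P(M+2) = 4 × 0.37300^3 × 0.62700^1 = 0.130153
P(M+4) = 6 × 0.37300^2 × 0.62700^2 = 0.328174
P(M+6) = 4 × 0.37300^1 × 0.62700^3 = 0.367766
P(M+8) = 0.62700^4 = 0.154550
The M+6 peak is largest (0.367766); scaling to 100 gives 5.26 : 35.39 : 89.23 : 100.00 : 42.02.

5.26 : 35.39 : 89.23 : 100.00 : 42.02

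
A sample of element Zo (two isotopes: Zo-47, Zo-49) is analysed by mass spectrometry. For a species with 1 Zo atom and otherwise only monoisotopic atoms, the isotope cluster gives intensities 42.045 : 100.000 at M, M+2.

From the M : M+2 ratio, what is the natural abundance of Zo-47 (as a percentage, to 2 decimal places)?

29.60%

Let p = fractional abundance of Zo-47. I(M+2)/I(M) = [C(1,1)·p^0·(1−p)] / p^1 = 1·(1−p)/p = 100.000/42.045 = 2.3784
(1−p)/p = 2.3784/1 = 2.3784  ⇒  p = 1/(1 + 2.3784) = 0.2960
Zo-47: 29.60%, Zo-49: 70.40%.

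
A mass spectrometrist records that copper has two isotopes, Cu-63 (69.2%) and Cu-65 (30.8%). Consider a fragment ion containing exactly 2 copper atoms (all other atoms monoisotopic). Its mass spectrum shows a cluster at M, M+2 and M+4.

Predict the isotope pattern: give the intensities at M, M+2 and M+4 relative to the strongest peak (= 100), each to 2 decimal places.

The 2 Cu atoms are independent, so intensities follow the terms of (0.692 + 0.308)^2.
P(M) = 0.692^2 = 0.478864
P(M+2) = 2 × 0.692^1 × 0.308^1 = 0.426272
P(M+4) = 0.308^2 = 0.094864
The M peak is largest (0.478864); scaling to 100 gives 100.00 : 89.02 : 19.81.

100.00 : 89.02 : 19.81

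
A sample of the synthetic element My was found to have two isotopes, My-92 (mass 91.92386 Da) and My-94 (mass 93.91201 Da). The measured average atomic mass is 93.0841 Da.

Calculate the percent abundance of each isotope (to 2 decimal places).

My-92: 41.64%, My-94: 58.36%

With x = fraction of My-92 (so My-94 is 1 − x):
91.92386·x + 93.91201·(1 − x) = 93.0841
(91.92386 − 93.91201)·x = 93.0841 − 93.91201
x = -0.82791 / -1.98815 = 0.41642 → 41.64% My-92, 58.36% My-94.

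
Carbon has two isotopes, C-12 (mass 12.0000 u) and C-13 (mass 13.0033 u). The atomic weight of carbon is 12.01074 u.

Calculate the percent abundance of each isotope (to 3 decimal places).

C-12: 98.930%, C-13: 1.070%

With x = fraction of C-12 (so C-13 is 1 − x):
12.0000·x + 13.0033·(1 − x) = 12.01074
(12.0000 − 13.0033)·x = 12.01074 − 13.0033
x = -0.99256 / -1.0033 = 0.98930 → 98.930% C-12, 1.070% C-13.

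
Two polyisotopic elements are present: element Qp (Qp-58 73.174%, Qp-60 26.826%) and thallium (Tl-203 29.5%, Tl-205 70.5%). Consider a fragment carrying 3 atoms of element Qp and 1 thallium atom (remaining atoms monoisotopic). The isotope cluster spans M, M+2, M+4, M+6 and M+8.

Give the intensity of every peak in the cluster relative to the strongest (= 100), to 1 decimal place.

28.7 : 100.0 : 86.9 : 29.0 : 3.4

Element Qp pattern (n=3): 0.39180537 : 0.43091416 : 0.15797556 : 0.01930491
Thallium pattern (n=1): 0.2950 : 0.7050
Convolve the two distributions (both contribute in 2-u steps):
  M: 0.39180537×0.2950 = 0.115583
  M+2: 0.39180537×0.7050 + 0.43091416×0.2950 = 0.403342
  M+4: 0.43091416×0.7050 + 0.15797556×0.2950 = 0.350397
  M+6: 0.15797556×0.7050 + 0.01930491×0.2950 = 0.117068
  M+8: 0.01930491×0.7050 = 0.013610
Scale to base peak (0.403342) = 100: 28.7 : 100.0 : 86.9 : 29.0 : 3.4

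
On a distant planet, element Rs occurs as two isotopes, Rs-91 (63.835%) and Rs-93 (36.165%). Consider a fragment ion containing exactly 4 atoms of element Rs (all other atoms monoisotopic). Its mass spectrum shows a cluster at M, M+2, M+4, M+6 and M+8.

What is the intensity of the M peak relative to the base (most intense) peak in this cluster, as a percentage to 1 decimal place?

Term probabilities: M 0.1660, M+2 0.3763, M+4 0.3198, M+6 0.1208, M+8 0.0171. Base peak = M+2.
P(M+2) = C(4,1) × 0.63835^3 × 0.36165^1 = 4 × 0.2601217 × 0.36165 = 0.376292 (base)
P(M) = C(4,0) × 0.63835^4 × 0.36165^0 = 1 × 0.16604869 × 1.0000 = 0.166049
Relative intensity = 0.166049 / 0.376292 × 100 = 44.1

44.1%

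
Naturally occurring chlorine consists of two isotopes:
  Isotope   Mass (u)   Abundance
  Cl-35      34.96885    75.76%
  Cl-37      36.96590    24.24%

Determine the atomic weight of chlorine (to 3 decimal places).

35.453 u

Average mass = Σ (abundance × isotope mass) = 0.7576 × 34.96885 + 0.2424 × 36.96590
= 26.492401 + 8.960534 = 35.452935 u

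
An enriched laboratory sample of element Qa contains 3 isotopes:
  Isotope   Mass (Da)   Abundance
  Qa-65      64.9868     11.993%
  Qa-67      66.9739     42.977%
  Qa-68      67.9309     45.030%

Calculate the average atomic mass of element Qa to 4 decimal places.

Average mass = Σ (abundance × isotope mass) = 0.11993 × 64.9868 + 0.42977 × 66.9739 + 0.45030 × 67.9309
= 7.79387 + 28.78337 + 30.58928 = 67.16652 Da

67.1665 Da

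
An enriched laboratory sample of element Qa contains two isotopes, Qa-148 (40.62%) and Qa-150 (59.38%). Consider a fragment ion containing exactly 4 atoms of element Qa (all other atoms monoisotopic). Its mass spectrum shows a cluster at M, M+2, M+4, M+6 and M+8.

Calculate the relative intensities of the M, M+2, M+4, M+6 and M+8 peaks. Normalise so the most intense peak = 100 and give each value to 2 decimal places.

7.80 : 45.60 : 100.00 : 97.46 : 35.62

Each Qa atom is independently Qa-148 (p = 0.4062) or Qa-150 (q = 0.5938); the cluster is the binomial expansion (p + q)^4.
P(M) = 0.4062^4 = 0.027224
P(M+2) = 4 × 0.4062^3 × 0.5938^1 = 0.159192
P(M+4) = 6 × 0.4062^2 × 0.5938^2 = 0.349069
P(M+6) = 4 × 0.4062^1 × 0.5938^3 = 0.340189
P(M+8) = 0.5938^4 = 0.124326
The M+4 peak is largest (0.349069); scaling to 100 gives 7.80 : 45.60 : 100.00 : 97.46 : 35.62.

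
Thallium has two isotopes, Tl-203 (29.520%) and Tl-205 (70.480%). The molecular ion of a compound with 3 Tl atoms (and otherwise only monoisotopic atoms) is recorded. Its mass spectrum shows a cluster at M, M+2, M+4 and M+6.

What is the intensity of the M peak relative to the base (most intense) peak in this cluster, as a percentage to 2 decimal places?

Binomial terms of (0.29520 + 0.70480)^3: M 0.0257, M+2 0.1843, M+4 0.4399, M+6 0.3501 → M+4 is the base peak.
P(M+4) = C(3,2) × 0.29520^1 × 0.70480^2 = 3 × 0.2952 × 0.49674304 = 0.439916 (base)
P(M) = C(3,0) × 0.29520^3 × 0.70480^0 = 1 × 0.02572463 × 1.0000 = 0.025725
Relative intensity = 0.025725 / 0.439916 × 100 = 5.85

5.85%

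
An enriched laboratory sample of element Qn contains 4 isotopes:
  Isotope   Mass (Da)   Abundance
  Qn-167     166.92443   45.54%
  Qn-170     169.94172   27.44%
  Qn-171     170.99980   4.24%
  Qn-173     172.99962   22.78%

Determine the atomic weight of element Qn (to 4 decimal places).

Average mass = Σ (abundance × isotope mass) = 0.4554 × 166.92443 + 0.2744 × 169.94172 + 0.0424 × 170.99980 + 0.2278 × 172.99962
= 76.017385 + 46.632008 + 7.250392 + 39.409313 = 169.309098 Da

169.3091 Da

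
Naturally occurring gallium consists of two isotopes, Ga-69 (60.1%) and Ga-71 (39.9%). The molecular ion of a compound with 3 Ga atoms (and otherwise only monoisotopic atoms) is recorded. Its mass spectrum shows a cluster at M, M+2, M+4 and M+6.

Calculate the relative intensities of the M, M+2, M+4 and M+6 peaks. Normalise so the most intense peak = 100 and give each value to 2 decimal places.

Expanding (0.601 + 0.399)^3:
P(M) = 0.601^3 = 0.217082
P(M+2) = 3 × 0.601^2 × 0.399^1 = 0.432358
P(M+4) = 3 × 0.601^1 × 0.399^2 = 0.287039
P(M+6) = 0.399^3 = 0.063521
The M+2 peak is largest (0.432358); scaling to 100 gives 50.21 : 100.00 : 66.39 : 14.69.

50.21 : 100.00 : 66.39 : 14.69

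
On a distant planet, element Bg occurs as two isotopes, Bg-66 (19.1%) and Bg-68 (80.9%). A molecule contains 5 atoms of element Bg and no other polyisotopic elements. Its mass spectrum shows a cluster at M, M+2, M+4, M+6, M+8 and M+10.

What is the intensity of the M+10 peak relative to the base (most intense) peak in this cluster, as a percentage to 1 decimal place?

84.7%

Binomial terms of (0.191 + 0.809)^5: M 0.0003, M+2 0.0054, M+4 0.0456, M+6 0.1932, M+8 0.4091, M+10 0.3465 → M+8 is the base peak.
P(M+8) = C(5,4) × 0.191^1 × 0.809^4 = 5 × 0.1910 × 0.42834538 = 0.409070 (base)
P(M+10) = C(5,5) × 0.191^0 × 0.809^5 = 1 × 1.0000 × 0.34653141 = 0.346531
Relative intensity = 0.346531 / 0.409070 × 100 = 84.7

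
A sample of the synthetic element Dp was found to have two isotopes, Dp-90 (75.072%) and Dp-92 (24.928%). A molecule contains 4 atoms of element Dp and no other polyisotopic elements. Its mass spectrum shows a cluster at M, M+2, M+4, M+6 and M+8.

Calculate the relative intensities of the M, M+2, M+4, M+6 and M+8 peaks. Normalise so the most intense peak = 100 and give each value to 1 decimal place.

Expanding (0.75072 + 0.24928)^4:
P(M) = 0.75072^4 = 0.317623
P(M+2) = 4 × 0.75072^3 × 0.24928^1 = 0.421873
P(M+4) = 6 × 0.75072^2 × 0.24928^2 = 0.210127
P(M+6) = 4 × 0.75072^1 × 0.24928^3 = 0.046516
P(M+8) = 0.24928^4 = 0.003861
The M+2 peak is largest (0.421873); scaling to 100 gives 75.3 : 100.0 : 49.8 : 11.0 : 0.9.

75.3 : 100.0 : 49.8 : 11.0 : 0.9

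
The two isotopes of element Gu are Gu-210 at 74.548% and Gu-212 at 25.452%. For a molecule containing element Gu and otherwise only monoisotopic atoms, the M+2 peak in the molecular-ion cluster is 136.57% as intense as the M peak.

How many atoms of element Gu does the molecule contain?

With n Gu atoms, P(M+2)/P(M) = C(n,1)·p^(n−1)q / p^n = n·q/p = n · 0.25452/0.74548.
n = 1.3657 × 0.74548/0.25452 = 4.00 ≈ 4

4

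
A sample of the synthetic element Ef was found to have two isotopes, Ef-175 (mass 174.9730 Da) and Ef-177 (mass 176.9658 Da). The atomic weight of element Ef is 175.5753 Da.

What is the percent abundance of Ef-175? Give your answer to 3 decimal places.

69.776%

Writing the weighted mean with unknown fraction x of Ef-175:
174.9730·x + 176.9658·(1 − x) = 175.5753
(174.9730 − 176.9658)·x = 175.5753 − 176.9658
x = -1.3905 / -1.9928 = 0.69776 → 69.776% Ef-175, 30.224% Ef-177.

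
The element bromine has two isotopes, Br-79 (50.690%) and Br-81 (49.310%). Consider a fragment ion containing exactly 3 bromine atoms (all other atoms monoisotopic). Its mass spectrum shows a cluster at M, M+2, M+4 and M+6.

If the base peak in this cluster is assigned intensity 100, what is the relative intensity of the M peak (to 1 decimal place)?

34.3

(0.50690 + 0.49310)^3 gives M 0.1302, M+2 0.3801, M+4 0.3698, M+6 0.1199; the largest is M+2.
P(M+2) = C(3,1) × 0.50690^2 × 0.49310^1 = 3 × 0.25694761 × 0.4931 = 0.380103 (base)
P(M) = C(3,0) × 0.50690^3 × 0.49310^0 = 1 × 0.13024674 × 1.0000 = 0.130247
Relative intensity = 0.130247 / 0.380103 × 100 = 34.3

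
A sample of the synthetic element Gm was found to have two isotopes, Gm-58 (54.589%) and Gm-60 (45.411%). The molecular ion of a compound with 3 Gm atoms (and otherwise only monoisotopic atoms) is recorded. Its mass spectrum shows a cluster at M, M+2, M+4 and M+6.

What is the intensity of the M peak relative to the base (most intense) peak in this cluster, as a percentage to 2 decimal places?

(0.54589 + 0.45411)^3 gives M 0.1627, M+2 0.4060, M+4 0.3377, M+6 0.0936; the largest is M+2.
P(M+2) = C(3,1) × 0.54589^2 × 0.45411^1 = 3 × 0.29799589 × 0.45411 = 0.405969 (base)
P(M) = C(3,0) × 0.54589^3 × 0.45411^0 = 1 × 0.16267298 × 1.0000 = 0.162673
Relative intensity = 0.162673 / 0.405969 × 100 = 40.07

40.07%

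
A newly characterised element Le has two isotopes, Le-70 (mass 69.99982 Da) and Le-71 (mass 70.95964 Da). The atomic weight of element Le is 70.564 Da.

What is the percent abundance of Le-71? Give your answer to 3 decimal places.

58.780%

Let x be the fractional abundance of Le-70; then Le-71 has abundance 1 − x.
69.99982·x + 70.95964·(1 − x) = 70.564
(69.99982 − 70.95964)·x = 70.564 − 70.95964
x = -0.39564 / -0.95982 = 0.41220 → 41.220% Le-70, 58.780% Le-71.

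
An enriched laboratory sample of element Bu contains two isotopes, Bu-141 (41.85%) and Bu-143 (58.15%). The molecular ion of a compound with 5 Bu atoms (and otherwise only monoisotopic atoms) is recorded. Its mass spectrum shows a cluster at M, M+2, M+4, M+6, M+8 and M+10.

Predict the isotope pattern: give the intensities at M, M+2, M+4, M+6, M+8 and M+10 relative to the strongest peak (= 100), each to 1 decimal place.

3.7 : 25.9 : 72.0 : 100.0 : 69.5 : 19.3

Each Bu atom is independently Bu-141 (p = 0.4185) or Bu-143 (q = 0.5815); the cluster is the binomial expansion (p + q)^5.
P(M) = 0.4185^5 = 0.012837
P(M+2) = 5 × 0.4185^4 × 0.5815^1 = 0.089187
P(M+4) = 10 × 0.4185^3 × 0.5815^2 = 0.247848
P(M+6) = 10 × 0.4185^2 × 0.5815^3 = 0.344382
P(M+8) = 5 × 0.4185^1 × 0.5815^4 = 0.239257
P(M+10) = 0.5815^5 = 0.066489
The M+6 peak is largest (0.344382); scaling to 100 gives 3.7 : 25.9 : 72.0 : 100.0 : 69.5 : 19.3.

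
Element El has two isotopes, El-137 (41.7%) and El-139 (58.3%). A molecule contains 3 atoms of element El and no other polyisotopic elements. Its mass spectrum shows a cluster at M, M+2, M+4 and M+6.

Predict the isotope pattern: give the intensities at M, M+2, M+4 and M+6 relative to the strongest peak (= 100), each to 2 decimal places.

17.05 : 71.53 : 100.00 : 46.60

The 3 El atoms are independent, so intensities follow the terms of (0.417 + 0.583)^3.
P(M) = 0.417^3 = 0.072512
P(M+2) = 3 × 0.417^2 × 0.583^1 = 0.304132
P(M+4) = 3 × 0.417^1 × 0.583^2 = 0.425201
P(M+6) = 0.583^3 = 0.198155
The M+4 peak is largest (0.425201); scaling to 100 gives 17.05 : 71.53 : 100.00 : 46.60.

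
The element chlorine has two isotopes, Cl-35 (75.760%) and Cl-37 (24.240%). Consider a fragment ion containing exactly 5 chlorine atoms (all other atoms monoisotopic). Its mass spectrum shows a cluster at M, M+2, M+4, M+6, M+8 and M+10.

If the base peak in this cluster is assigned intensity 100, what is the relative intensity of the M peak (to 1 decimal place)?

62.5

(0.75760 + 0.24240)^5 gives M 0.2496, M+2 0.3993, M+4 0.2555, M+6 0.0817, M+8 0.0131, M+10 0.0008; the largest is M+2.
P(M+2) = C(5,1) × 0.75760^4 × 0.24240^1 = 5 × 0.32942751 × 0.2424 = 0.399266 (base)
P(M) = C(5,0) × 0.75760^5 × 0.24240^0 = 1 × 0.24957428 × 1.0000 = 0.249574
Relative intensity = 0.249574 / 0.399266 × 100 = 62.5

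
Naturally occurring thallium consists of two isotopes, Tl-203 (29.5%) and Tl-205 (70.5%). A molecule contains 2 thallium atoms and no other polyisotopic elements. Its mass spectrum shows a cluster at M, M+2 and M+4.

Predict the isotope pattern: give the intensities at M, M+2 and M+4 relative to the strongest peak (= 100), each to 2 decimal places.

17.51 : 83.69 : 100.00

Expanding (0.295 + 0.705)^2:
P(M) = 0.295^2 = 0.087025
P(M+2) = 2 × 0.295^1 × 0.705^1 = 0.415950
P(M+4) = 0.705^2 = 0.497025
The M+4 peak is largest (0.497025); scaling to 100 gives 17.51 : 83.69 : 100.00.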